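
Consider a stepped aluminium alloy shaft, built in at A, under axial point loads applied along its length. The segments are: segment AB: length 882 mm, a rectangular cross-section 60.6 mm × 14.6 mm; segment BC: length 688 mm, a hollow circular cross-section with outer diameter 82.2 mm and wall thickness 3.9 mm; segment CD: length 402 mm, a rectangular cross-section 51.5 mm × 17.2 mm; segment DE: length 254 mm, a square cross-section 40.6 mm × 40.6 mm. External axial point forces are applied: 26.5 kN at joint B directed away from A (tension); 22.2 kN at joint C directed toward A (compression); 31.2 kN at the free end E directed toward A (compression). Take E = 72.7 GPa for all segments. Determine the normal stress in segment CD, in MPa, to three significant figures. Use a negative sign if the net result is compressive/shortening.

Internal axial forces (sectioning from the free end, tension +): N_DE = -31.2 kN, N_CD = -31.2 kN, N_BC = -53.4 kN, N_AB = -26.9 kN.
A_CD = 885.8 mm².
σ_CD = N_CD/A_CD = -31200/885.8 = -35.22 MPa.

-35.2 MPa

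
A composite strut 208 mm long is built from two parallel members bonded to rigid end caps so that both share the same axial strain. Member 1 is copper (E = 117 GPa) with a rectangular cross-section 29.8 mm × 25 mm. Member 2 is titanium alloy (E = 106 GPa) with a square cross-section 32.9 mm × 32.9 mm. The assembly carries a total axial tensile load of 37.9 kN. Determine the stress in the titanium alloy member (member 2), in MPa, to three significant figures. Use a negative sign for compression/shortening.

A_1 = 745 mm².
A_2 = 1082 mm².
Equal strain + equilibrium ⇒ each member carries load in proportion to AE: A₁E₁ = 87160000 N, A₂E₂ = 114700000 N, ΣAE = 201900000 N.
σ₂ = P·E₂/ΣAE = 37900·106000/201900000 = 19.9 MPa.

19.9 MPa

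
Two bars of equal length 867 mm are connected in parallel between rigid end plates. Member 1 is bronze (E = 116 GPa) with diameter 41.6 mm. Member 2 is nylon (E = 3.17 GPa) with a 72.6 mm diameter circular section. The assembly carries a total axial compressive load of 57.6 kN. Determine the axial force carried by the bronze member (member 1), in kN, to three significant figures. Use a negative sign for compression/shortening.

-53.2 kN

A_1 = 1359 mm².
A_2 = 4140 mm².
Equal strain + equilibrium ⇒ each member carries load in proportion to AE: A₁E₁ = 157700000 N, A₂E₂ = 13120000 N, ΣAE = 170800000 N.
F₁ = P·A₁E₁/ΣAE = -57600·157700000/170800000 = -53170 N.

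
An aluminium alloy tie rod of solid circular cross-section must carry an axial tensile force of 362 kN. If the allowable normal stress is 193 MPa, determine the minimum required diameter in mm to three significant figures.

48.9 mm

Required area A ≥ P/σ_allow = 362000/193 = 1876 mm².
For a solid circular section, d ≥ √(4A/π) = 48.87 mm.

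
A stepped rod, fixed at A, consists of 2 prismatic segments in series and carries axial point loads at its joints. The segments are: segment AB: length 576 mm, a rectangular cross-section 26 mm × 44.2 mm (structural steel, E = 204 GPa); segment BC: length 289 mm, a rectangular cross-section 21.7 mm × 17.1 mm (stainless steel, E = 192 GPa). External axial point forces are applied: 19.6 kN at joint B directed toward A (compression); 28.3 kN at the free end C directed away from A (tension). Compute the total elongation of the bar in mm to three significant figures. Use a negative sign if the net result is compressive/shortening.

0.136 mm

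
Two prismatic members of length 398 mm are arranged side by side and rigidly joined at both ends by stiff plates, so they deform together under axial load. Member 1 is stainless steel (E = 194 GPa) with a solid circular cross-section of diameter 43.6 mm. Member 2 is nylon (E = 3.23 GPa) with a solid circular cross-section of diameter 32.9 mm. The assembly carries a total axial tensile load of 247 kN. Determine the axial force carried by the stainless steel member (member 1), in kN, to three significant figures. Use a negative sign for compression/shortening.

245 kN

A_1 = 1493 mm².
A_2 = 850.1 mm².
Equal strain + equilibrium ⇒ each member carries load in proportion to AE: A₁E₁ = 289600000 N, A₂E₂ = 2746000 N, ΣAE = 292400000 N.
F₁ = P·A₁E₁/ΣAE = 247000·289600000/292400000 = 244700 N.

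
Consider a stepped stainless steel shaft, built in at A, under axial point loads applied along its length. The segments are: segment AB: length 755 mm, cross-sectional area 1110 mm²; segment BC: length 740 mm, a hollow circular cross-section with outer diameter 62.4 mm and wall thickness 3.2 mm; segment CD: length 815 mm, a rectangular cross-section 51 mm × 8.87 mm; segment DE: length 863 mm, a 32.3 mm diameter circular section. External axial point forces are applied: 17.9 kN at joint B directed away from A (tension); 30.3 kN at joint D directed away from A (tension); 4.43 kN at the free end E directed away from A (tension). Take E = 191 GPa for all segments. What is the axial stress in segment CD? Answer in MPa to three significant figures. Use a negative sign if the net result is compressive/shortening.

76.8 MPa

Internal axial forces (sectioning from the free end, tension +): N_DE = 4.43 kN, N_CD = 34.73 kN, N_BC = 34.73 kN, N_AB = 52.63 kN.
A_CD = 452.4 mm².
σ_CD = N_CD/A_CD = 34730/452.4 = 76.77 MPa.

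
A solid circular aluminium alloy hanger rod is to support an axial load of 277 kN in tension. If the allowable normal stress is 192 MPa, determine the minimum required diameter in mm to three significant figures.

42.9 mm

Required area A ≥ P/σ_allow = 277000/192 = 1443 mm².
For a solid circular section, d ≥ √(4A/π) = 42.86 mm.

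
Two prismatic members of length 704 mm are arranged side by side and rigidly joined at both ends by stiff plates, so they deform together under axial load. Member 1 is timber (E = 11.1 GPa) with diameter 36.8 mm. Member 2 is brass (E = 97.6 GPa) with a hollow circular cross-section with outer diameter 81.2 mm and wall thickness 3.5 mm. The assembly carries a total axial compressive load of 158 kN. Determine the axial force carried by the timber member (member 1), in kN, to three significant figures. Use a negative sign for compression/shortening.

-19.6 kN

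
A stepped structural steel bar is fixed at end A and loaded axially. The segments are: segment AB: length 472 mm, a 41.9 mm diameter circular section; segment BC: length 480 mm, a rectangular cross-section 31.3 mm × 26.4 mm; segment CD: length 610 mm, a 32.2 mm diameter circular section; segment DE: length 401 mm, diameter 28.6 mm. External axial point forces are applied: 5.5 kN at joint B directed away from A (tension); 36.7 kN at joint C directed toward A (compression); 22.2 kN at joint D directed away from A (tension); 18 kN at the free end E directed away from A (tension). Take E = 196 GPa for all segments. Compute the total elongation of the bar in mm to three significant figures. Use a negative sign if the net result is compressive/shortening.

0.237 mm

Internal axial forces (sectioning from the free end, tension +): N_DE = 18 kN, N_CD = 40.2 kN, N_BC = 3.5 kN, N_AB = 9 kN.
A_AB = 1379 mm².
A_BC = 826.3 mm².
A_CD = 814.3 mm².
A_DE = 642.4 mm².
δ_AB = 9000·472/(1379·196000) = 0.01572 mm
δ_BC = 3500·480/(826.3·196000) = 0.01037 mm
δ_CD = 40200·610/(814.3·196000) = 0.1536 mm
δ_DE = 18000·401/(642.4·196000) = 0.05732 mm
δ = Σδ_i = 0.2371 mm.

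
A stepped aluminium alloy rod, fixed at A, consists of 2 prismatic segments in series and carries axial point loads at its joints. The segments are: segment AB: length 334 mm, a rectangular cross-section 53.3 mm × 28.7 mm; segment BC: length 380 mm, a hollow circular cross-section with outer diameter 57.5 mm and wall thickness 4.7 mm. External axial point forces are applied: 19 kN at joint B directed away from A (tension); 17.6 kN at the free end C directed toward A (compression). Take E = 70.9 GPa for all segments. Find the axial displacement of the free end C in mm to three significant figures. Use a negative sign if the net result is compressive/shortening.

Internal axial forces (sectioning from the free end, tension +): N_BC = -17.6 kN, N_AB = 1.4 kN.
A_AB = 1530 mm².
A_BC = 779.6 mm².
δ_AB = 1400·334/(1530·70900) = 0.004311 mm
δ_BC = -17600·380/(779.6·70900) = -0.121 mm
δ = Σδ_i = -0.1167 mm.

-0.117 mm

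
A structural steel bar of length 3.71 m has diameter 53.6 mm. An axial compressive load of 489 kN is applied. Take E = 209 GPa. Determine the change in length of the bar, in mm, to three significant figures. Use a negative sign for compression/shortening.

-3.85 mm

A = 2256 mm².
δ_mech = NL/(AE) = -489000·3710/(2256·209000) = -3.847 mm.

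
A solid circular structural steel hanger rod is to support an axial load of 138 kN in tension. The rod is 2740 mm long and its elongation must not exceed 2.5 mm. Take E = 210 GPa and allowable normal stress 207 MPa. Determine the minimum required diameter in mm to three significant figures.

30.3 mm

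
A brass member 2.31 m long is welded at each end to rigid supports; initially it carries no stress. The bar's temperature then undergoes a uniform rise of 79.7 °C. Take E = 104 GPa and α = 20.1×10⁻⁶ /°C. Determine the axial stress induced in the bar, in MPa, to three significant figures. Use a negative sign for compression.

Free thermal expansion αLΔT = 20.1e-6 · 2310 · 79.7 = 3.701 mm.
The walls impose strain ε = −(3.701)/2310 = -1.6020e-03; σ = Eε = 104000 · -1.6020e-03 = -166.6 MPa.

-167 MPa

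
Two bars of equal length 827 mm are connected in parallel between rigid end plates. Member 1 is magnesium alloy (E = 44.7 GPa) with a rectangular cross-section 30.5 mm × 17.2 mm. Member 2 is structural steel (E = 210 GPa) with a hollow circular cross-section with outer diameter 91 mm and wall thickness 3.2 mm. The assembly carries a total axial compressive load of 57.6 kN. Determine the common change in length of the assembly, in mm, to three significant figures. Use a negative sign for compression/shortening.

-0.228 mm

A_1 = 524.6 mm².
A_2 = 882.7 mm².
Equal strain + equilibrium ⇒ each member carries load in proportion to AE: A₁E₁ = 23450000 N, A₂E₂ = 185400000 N, ΣAE = 208800000 N.
δ = PL/ΣAE = -57600·827/208800000 = -0.2281 mm.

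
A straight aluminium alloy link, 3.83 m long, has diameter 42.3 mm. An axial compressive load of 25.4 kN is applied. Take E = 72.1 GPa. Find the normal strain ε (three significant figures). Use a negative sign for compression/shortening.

-2.51e-04

A = 1405 mm².
σ = N/A = -18.07 MPa; ε = σ/E = -18.07/72100 = -2.507e-04.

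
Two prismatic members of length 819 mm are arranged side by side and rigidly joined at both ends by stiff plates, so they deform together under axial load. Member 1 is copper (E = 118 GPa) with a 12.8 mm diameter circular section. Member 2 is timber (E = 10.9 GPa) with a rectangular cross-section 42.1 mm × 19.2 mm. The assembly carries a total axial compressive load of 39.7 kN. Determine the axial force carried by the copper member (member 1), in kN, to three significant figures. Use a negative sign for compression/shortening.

-25.1 kN

A_1 = 128.7 mm².
A_2 = 808.3 mm².
Equal strain + equilibrium ⇒ each member carries load in proportion to AE: A₁E₁ = 15180000 N, A₂E₂ = 8811000 N, ΣAE = 23990000 N.
F₁ = P·A₁E₁/ΣAE = -39700·15180000/23990000 = -25120 N.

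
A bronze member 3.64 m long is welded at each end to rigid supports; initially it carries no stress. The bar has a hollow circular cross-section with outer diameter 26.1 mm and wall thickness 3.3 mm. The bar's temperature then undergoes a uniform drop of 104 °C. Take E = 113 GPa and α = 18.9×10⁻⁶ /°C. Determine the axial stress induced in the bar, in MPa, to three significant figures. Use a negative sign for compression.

Free thermal expansion αLΔT = 18.9e-6 · 3640 · -104 = -7.155 mm.
The walls impose strain ε = −(-7.155)/3640 = 1.9656e-03; σ = Eε = 113000 · 1.9656e-03 = 222.1 MPa.

222 MPa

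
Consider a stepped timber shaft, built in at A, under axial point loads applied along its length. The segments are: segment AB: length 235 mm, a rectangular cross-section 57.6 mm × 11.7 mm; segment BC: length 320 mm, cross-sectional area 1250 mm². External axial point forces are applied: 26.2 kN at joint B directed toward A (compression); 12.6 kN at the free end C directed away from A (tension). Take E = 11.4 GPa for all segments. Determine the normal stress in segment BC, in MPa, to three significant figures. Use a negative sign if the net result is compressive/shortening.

Internal axial forces (sectioning from the free end, tension +): N_BC = 12.6 kN, N_AB = -13.6 kN.
σ_BC = N_BC/A_BC = 12600/1250 = 10.08 MPa.

10.1 MPa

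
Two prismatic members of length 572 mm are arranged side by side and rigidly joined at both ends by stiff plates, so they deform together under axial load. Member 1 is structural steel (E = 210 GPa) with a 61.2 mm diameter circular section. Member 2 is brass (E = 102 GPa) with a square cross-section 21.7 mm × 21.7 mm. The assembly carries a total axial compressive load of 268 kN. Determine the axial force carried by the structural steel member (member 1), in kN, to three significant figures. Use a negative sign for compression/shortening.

-249 kN

A_1 = 2942 mm².
A_2 = 470.9 mm².
Equal strain + equilibrium ⇒ each member carries load in proportion to AE: A₁E₁ = 617700000 N, A₂E₂ = 48030000 N, ΣAE = 665800000 N.
F₁ = P·A₁E₁/ΣAE = -268000·617700000/665800000 = -248700 N.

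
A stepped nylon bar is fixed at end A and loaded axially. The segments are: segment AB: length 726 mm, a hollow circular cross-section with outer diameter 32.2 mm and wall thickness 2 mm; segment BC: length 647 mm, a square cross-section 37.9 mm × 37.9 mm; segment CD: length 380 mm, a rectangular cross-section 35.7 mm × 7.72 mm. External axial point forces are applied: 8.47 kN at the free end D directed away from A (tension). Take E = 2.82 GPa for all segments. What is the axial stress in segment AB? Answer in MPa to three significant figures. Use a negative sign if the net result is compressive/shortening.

44.6 MPa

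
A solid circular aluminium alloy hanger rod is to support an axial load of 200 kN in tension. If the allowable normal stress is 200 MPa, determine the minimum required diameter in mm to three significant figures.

Required area A ≥ P/σ_allow = 200000/200 = 1000 mm².
For a solid circular section, d ≥ √(4A/π) = 35.68 mm.

35.7 mm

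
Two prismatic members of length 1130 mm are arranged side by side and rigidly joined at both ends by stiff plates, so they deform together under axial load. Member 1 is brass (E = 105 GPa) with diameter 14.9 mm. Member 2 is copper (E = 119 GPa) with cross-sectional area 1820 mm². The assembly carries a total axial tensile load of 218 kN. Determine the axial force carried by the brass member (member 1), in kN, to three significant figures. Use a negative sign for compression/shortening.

A_1 = 174.4 mm².
Equal strain + equilibrium ⇒ each member carries load in proportion to AE: A₁E₁ = 18310000 N, A₂E₂ = 216600000 N, ΣAE = 234900000 N.
F₁ = P·A₁E₁/ΣAE = 218000·18310000/234900000 = 16990 N.

17.0 kN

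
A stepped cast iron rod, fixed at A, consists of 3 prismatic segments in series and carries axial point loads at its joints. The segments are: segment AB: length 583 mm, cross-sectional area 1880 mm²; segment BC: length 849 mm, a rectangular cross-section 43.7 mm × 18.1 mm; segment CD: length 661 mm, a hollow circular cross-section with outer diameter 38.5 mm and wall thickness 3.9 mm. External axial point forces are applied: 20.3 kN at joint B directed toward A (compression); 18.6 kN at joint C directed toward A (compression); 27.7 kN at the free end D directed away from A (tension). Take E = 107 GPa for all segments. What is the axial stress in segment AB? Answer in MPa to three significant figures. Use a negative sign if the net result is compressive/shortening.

Internal axial forces (sectioning from the free end, tension +): N_CD = 27.7 kN, N_BC = 9.1 kN, N_AB = -11.2 kN.
σ_AB = N_AB/A_AB = -11200/1880 = -5.957 MPa.

-5.96 MPa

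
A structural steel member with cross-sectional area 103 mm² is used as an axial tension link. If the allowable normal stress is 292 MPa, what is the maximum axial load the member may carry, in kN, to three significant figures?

P_max = σ_allow · A = 292 · 103 = 30080 N = 30.08 kN.

30.1 kN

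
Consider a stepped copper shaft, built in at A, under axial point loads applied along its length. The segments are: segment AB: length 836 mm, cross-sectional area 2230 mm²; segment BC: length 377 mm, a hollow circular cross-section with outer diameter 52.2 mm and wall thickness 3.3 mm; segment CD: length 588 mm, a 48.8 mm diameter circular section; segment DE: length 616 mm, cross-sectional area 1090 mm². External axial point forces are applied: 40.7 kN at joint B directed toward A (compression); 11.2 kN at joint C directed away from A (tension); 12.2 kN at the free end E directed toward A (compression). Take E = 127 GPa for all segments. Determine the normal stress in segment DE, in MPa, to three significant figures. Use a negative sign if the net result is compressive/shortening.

-11.2 MPa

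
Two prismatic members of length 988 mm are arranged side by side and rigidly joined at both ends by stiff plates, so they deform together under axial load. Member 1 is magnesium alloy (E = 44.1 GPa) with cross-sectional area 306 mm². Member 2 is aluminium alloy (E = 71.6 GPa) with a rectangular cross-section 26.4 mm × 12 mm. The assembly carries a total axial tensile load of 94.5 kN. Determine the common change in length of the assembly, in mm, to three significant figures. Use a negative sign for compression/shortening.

A_2 = 316.8 mm².
Equal strain + equilibrium ⇒ each member carries load in proportion to AE: A₁E₁ = 13490000 N, A₂E₂ = 22680000 N, ΣAE = 36180000 N.
δ = PL/ΣAE = 94500·988/36180000 = 2.581 mm.

2.58 mm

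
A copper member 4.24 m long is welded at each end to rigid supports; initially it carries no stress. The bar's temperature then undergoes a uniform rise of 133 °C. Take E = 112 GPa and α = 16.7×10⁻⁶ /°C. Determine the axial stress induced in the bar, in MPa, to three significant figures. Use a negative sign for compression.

Free thermal expansion αLΔT = 16.7e-6 · 4240 · 133 = 9.417 mm.
The walls impose strain ε = −(9.417)/4240 = -2.2211e-03; σ = Eε = 112000 · -2.2211e-03 = -248.8 MPa.

-249 MPa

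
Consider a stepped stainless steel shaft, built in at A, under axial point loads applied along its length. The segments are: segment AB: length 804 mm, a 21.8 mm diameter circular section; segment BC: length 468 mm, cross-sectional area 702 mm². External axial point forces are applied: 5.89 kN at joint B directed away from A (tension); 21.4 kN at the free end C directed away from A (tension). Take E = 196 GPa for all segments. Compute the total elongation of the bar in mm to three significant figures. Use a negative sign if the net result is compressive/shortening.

0.373 mm

Internal axial forces (sectioning from the free end, tension +): N_BC = 21.4 kN, N_AB = 27.29 kN.
A_AB = 373.3 mm².
δ_AB = 27290·804/(373.3·196000) = 0.2999 mm
δ_BC = 21400·468/(702·196000) = 0.07279 mm
δ = Σδ_i = 0.3727 mm.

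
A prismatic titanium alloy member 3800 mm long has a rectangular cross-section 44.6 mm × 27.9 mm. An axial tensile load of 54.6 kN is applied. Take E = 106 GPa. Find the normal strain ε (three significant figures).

A = 1244 mm².
σ = N/A = 43.88 MPa; ε = σ/E = 43.88/106000 = 4.139e-04.

4.14e-04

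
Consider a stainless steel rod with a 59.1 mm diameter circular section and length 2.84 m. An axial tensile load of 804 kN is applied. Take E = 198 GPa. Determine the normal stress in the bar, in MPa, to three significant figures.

A = 2743 mm².
σ = N/A = 804000/2743 = 293.1 MPa.

293 MPa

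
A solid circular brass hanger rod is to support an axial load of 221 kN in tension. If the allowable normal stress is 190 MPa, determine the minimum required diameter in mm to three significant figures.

38.5 mm

Required area A ≥ P/σ_allow = 221000/190 = 1163 mm².
For a solid circular section, d ≥ √(4A/π) = 38.48 mm.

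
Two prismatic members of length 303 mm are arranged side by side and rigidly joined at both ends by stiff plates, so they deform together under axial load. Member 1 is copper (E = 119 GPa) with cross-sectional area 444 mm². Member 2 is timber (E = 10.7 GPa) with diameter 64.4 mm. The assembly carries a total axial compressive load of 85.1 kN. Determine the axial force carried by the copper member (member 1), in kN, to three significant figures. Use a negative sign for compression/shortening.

-51.3 kN

A_2 = 3257 mm².
Equal strain + equilibrium ⇒ each member carries load in proportion to AE: A₁E₁ = 52840000 N, A₂E₂ = 34850000 N, ΣAE = 87690000 N.
F₁ = P·A₁E₁/ΣAE = -85100·52840000/87690000 = -51280 N.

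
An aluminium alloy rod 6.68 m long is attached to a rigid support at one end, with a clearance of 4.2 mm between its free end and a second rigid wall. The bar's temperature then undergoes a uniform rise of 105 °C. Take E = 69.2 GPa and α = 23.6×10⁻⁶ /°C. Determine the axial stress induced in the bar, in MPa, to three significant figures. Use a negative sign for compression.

-128 MPa

Free thermal expansion αLΔT = 23.6e-6 · 6680 · 105 = 16.55 mm.
The walls engage after the gap closes; constrained expansion = 16.55 − 4.2 = 12.35 mm.
The walls impose strain ε = −(12.35)/6680 = -1.8493e-03; σ = Eε = 69200 · -1.8493e-03 = -128 MPa.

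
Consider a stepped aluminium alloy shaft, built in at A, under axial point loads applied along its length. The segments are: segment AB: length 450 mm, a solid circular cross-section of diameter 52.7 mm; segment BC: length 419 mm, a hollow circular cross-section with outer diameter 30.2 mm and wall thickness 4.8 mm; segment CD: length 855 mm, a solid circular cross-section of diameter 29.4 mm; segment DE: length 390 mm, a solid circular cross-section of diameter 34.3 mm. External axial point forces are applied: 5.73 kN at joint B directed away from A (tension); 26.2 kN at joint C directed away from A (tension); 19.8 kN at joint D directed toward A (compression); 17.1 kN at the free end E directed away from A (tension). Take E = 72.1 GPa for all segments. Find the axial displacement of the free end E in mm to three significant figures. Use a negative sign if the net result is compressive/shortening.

0.493 mm

Internal axial forces (sectioning from the free end, tension +): N_DE = 17.1 kN, N_CD = -2.7 kN, N_BC = 23.5 kN, N_AB = 29.23 kN.
A_AB = 2181 mm².
A_BC = 383 mm².
A_CD = 678.9 mm².
A_DE = 924 mm².
δ_AB = 29230·450/(2181·72100) = 0.08364 mm
δ_BC = 23500·419/(383·72100) = 0.3566 mm
δ_CD = -2700·855/(678.9·72100) = -0.04716 mm
δ_DE = 17100·390/(924·72100) = 0.1001 mm
δ = Σδ_i = 0.4931 mm.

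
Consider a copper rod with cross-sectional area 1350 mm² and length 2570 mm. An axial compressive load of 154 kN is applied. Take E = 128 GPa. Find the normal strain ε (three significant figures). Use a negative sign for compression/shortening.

σ = N/A = -114.1 MPa; ε = σ/E = -114.1/128000 = -8.912e-04.

-8.91e-04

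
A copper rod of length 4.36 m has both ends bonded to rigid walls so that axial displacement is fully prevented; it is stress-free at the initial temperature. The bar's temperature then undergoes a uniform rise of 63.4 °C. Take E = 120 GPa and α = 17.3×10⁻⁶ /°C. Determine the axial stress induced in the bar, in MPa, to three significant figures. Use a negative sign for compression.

-132 MPa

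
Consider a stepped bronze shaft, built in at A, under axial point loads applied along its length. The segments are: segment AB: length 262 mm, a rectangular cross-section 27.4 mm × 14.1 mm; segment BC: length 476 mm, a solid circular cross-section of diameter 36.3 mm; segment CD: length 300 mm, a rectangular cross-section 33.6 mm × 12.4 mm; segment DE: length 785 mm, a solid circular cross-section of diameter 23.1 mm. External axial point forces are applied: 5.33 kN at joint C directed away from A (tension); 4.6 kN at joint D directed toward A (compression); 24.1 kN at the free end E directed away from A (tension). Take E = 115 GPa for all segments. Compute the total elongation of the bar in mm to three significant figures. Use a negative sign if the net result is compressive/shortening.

Internal axial forces (sectioning from the free end, tension +): N_DE = 24.1 kN, N_CD = 19.5 kN, N_BC = 24.83 kN, N_AB = 24.83 kN.
A_AB = 386.3 mm².
A_BC = 1035 mm².
A_CD = 416.6 mm².
A_DE = 419.1 mm².
δ_AB = 24830·262/(386.3·115000) = 0.1464 mm
δ_BC = 24830·476/(1035·115000) = 0.09931 mm
δ_CD = 19500·300/(416.6·115000) = 0.1221 mm
δ_DE = 24100·785/(419.1·115000) = 0.3925 mm
δ = Σδ_i = 0.7604 mm.

0.760 mm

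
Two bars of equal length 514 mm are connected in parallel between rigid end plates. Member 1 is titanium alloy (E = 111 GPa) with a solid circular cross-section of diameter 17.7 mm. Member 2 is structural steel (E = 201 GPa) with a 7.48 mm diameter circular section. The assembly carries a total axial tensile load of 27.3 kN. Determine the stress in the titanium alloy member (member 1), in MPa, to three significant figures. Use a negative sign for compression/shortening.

83.8 MPa

A_1 = 246.1 mm².
A_2 = 43.94 mm².
Equal strain + equilibrium ⇒ each member carries load in proportion to AE: A₁E₁ = 27310000 N, A₂E₂ = 8833000 N, ΣAE = 36140000 N.
σ₁ = P·E₁/ΣAE = 27300·111000/36140000 = 83.84 MPa.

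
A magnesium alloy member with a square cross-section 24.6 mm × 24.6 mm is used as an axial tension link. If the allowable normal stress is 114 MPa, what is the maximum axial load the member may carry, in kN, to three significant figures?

69.0 kN

A = 605.2 mm².
P_max = σ_allow · A = 114 · 605.2 = 68990 N = 68.99 kN.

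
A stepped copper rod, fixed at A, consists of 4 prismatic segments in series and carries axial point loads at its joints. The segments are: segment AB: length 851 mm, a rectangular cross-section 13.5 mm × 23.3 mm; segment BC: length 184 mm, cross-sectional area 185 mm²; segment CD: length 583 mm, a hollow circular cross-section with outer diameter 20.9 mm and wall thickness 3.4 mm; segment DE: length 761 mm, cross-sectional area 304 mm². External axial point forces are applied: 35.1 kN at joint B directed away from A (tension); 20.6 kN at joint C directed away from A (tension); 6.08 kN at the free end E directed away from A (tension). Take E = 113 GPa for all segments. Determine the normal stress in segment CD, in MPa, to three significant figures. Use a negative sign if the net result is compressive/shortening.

Internal axial forces (sectioning from the free end, tension +): N_DE = 6.08 kN, N_CD = 6.08 kN, N_BC = 26.68 kN, N_AB = 61.78 kN.
A_CD = 186.9 mm².
σ_CD = N_CD/A_CD = 6080/186.9 = 32.53 MPa.

32.5 MPa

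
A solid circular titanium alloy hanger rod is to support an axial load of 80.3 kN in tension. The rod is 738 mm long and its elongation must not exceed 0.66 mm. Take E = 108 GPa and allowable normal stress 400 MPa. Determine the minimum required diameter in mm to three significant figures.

32.5 mm

Required area A ≥ P/σ_allow = 80300/400 = 200.8 mm².
For a solid circular section, d ≥ √(4A/π) = 15.99 mm.
Elongation limit: A ≥ PL/(Eδ_allow) = 80300·738/(108000·0.66) = 831.4 mm² ⇒ d ≥ 32.54 mm.
The elongation limit governs.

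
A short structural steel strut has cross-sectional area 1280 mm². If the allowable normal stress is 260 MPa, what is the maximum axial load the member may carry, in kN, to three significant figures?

P_max = σ_allow · A = 260 · 1280 = 332800 N = 332.8 kN.

333 kN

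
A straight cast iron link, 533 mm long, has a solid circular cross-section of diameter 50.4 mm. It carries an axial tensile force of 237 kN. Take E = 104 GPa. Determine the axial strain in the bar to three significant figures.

0.00114

A = 1995 mm².
σ = N/A = 118.8 MPa; ε = σ/E = 118.8/104000 = 1.142e-03.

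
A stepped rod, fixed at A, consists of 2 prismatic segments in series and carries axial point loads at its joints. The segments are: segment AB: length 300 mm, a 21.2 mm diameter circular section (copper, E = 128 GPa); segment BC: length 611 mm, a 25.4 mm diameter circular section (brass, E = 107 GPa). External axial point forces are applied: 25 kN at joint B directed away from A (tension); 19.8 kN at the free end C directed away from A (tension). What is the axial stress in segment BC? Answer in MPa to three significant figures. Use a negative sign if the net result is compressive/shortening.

Internal axial forces (sectioning from the free end, tension +): N_BC = 19.8 kN, N_AB = 44.8 kN.
A_BC = 506.7 mm².
σ_BC = N_BC/A_BC = 19800/506.7 = 39.08 MPa.

39.1 MPa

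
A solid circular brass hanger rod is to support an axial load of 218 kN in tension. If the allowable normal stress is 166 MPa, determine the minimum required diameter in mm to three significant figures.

Required area A ≥ P/σ_allow = 218000/166 = 1313 mm².
For a solid circular section, d ≥ √(4A/π) = 40.89 mm.

40.9 mm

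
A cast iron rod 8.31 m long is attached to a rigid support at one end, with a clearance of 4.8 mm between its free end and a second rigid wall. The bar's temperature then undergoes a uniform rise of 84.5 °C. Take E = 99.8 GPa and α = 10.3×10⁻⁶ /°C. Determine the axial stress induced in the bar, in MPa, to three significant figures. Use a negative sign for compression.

Free thermal expansion αLΔT = 10.3e-6 · 8310 · 84.5 = 7.233 mm.
The walls engage after the gap closes; constrained expansion = 7.233 − 4.8 = 2.433 mm.
The walls impose strain ε = −(2.433)/8310 = -2.9273e-04; σ = Eε = 99800 · -2.9273e-04 = -29.21 MPa.

-29.2 MPa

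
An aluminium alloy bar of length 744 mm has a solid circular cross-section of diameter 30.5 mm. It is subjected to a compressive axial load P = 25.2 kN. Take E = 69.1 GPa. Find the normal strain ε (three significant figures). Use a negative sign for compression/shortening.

-4.99e-04

A = 730.6 mm².
σ = N/A = -34.49 MPa; ε = σ/E = -34.49/69100 = -4.992e-04.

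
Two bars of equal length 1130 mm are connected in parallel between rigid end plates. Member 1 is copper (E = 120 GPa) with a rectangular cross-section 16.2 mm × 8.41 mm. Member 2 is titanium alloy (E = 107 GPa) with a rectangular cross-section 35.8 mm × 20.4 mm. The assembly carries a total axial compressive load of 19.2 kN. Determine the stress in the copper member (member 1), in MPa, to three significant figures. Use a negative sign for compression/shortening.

A_1 = 136.2 mm².
A_2 = 730.3 mm².
Equal strain + equilibrium ⇒ each member carries load in proportion to AE: A₁E₁ = 16350000 N, A₂E₂ = 78140000 N, ΣAE = 94490000 N.
σ₁ = P·E₁/ΣAE = -19200·120000/94490000 = -24.38 MPa.

-24.4 MPa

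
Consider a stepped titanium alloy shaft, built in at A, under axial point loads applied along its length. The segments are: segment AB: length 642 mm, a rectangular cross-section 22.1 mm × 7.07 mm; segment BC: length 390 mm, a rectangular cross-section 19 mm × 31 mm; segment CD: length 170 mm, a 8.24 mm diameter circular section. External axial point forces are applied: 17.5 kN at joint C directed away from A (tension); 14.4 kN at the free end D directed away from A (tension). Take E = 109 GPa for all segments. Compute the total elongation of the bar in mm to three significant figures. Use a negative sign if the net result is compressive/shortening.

1.82 mm

Internal axial forces (sectioning from the free end, tension +): N_CD = 14.4 kN, N_BC = 31.9 kN, N_AB = 31.9 kN.
A_AB = 156.2 mm².
A_BC = 589 mm².
A_CD = 53.33 mm².
δ_AB = 31900·642/(156.2·109000) = 1.203 mm
δ_BC = 31900·390/(589·109000) = 0.1938 mm
δ_CD = 14400·170/(53.33·109000) = 0.4212 mm
δ = Σδ_i = 1.817 mm.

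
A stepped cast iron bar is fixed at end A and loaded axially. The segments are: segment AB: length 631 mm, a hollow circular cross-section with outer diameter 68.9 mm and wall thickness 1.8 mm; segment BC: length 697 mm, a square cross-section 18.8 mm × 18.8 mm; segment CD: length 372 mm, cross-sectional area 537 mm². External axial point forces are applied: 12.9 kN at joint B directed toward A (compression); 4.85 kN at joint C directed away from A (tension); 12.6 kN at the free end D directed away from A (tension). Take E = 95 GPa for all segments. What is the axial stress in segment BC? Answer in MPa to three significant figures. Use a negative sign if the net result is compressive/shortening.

49.4 MPa

Internal axial forces (sectioning from the free end, tension +): N_CD = 12.6 kN, N_BC = 17.45 kN, N_AB = 4.55 kN.
A_BC = 353.4 mm².
σ_BC = N_BC/A_BC = 17450/353.4 = 49.37 MPa.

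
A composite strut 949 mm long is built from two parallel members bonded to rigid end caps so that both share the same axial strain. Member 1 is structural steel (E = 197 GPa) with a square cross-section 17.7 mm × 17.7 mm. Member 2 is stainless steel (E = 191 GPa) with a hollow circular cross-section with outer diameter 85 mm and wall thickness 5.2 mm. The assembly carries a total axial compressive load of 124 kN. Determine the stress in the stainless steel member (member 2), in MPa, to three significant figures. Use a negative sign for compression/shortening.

-76.2 MPa

A_1 = 313.3 mm².
A_2 = 1304 mm².
Equal strain + equilibrium ⇒ each member carries load in proportion to AE: A₁E₁ = 61720000 N, A₂E₂ = 249000000 N, ΣAE = 310700000 N.
σ₂ = P·E₂/ΣAE = -124000·191000/310700000 = -76.22 MPa.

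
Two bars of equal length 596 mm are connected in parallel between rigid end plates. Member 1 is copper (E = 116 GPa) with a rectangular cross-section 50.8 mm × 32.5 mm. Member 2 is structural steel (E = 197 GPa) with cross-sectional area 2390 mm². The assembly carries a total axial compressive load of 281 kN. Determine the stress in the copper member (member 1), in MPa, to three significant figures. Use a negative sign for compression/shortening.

-49.2 MPa

A_1 = 1651 mm².
Equal strain + equilibrium ⇒ each member carries load in proportion to AE: A₁E₁ = 191500000 N, A₂E₂ = 470800000 N, ΣAE = 662300000 N.
σ₁ = P·E₁/ΣAE = -281000·116000/662300000 = -49.21 MPa.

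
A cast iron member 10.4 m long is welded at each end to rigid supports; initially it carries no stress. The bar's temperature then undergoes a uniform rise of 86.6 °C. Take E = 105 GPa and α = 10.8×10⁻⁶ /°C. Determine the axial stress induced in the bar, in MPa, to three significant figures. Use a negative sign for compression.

-98.2 MPa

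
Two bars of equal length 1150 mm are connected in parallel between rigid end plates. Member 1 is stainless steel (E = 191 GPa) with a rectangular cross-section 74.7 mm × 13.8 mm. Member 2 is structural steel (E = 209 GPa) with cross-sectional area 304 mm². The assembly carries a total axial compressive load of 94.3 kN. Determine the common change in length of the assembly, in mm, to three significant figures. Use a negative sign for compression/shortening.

A_1 = 1031 mm².
Equal strain + equilibrium ⇒ each member carries load in proportion to AE: A₁E₁ = 196900000 N, A₂E₂ = 63540000 N, ΣAE = 260400000 N.
δ = PL/ΣAE = -94300·1150/260400000 = -0.4164 mm.

-0.416 mm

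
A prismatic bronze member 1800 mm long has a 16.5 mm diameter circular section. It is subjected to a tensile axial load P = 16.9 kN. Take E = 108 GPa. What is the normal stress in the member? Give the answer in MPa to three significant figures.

79.0 MPa

A = 213.8 mm².
σ = N/A = 16900/213.8 = 79.04 MPa.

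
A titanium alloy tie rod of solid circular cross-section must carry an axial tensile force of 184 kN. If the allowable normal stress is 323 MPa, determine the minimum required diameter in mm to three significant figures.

26.9 mm

Required area A ≥ P/σ_allow = 184000/323 = 569.7 mm².
For a solid circular section, d ≥ √(4A/π) = 26.93 mm.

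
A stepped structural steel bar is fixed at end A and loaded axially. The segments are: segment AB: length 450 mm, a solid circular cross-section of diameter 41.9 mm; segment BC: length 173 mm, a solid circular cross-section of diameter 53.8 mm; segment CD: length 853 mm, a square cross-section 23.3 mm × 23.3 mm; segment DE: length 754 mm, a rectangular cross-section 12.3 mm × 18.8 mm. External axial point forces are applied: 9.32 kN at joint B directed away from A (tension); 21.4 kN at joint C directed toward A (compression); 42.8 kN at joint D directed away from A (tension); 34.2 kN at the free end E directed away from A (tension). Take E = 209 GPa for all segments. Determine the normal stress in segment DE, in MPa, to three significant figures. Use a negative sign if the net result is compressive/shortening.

148 MPa

Internal axial forces (sectioning from the free end, tension +): N_DE = 34.2 kN, N_CD = 77 kN, N_BC = 55.6 kN, N_AB = 64.92 kN.
A_DE = 231.2 mm².
σ_DE = N_DE/A_DE = 34200/231.2 = 147.9 MPa.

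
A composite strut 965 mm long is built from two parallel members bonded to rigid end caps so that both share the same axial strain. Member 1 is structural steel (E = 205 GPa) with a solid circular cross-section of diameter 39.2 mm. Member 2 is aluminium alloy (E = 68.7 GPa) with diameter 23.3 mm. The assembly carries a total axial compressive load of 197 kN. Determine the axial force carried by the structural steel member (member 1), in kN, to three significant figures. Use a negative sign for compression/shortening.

-176 kN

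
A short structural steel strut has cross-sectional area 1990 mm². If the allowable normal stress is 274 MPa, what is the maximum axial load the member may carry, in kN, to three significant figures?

P_max = σ_allow · A = 274 · 1990 = 545300 N = 545.3 kN.

545 kN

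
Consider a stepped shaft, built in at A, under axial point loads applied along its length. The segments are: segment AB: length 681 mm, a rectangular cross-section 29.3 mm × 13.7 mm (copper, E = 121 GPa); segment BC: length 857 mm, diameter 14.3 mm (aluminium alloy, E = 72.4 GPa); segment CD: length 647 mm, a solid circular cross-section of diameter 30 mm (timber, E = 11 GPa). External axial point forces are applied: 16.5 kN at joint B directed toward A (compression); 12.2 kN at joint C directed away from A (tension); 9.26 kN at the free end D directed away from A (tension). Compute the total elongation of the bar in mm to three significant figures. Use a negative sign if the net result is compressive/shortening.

Internal axial forces (sectioning from the free end, tension +): N_CD = 9.26 kN, N_BC = 21.46 kN, N_AB = 4.96 kN.
A_AB = 401.4 mm².
A_BC = 160.6 mm².
A_CD = 706.9 mm².
δ_AB = 4960·681/(401.4·121000) = 0.06954 mm
δ_BC = 21460·857/(160.6·72400) = 1.582 mm
δ_CD = 9260·647/(706.9·11000) = 0.7705 mm
δ = Σδ_i = 2.422 mm.

2.42 mm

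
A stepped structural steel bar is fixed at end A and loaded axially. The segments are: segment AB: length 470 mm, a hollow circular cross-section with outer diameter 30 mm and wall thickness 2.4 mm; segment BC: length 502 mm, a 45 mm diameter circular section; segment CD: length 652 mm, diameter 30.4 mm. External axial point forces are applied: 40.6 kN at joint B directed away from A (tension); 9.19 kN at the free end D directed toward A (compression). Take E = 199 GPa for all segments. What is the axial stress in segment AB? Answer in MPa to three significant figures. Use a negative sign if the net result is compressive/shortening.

Internal axial forces (sectioning from the free end, tension +): N_CD = -9.19 kN, N_BC = -9.19 kN, N_AB = 31.41 kN.
A_AB = 208.1 mm².
σ_AB = N_AB/A_AB = 31410/208.1 = 150.9 MPa.

151 MPa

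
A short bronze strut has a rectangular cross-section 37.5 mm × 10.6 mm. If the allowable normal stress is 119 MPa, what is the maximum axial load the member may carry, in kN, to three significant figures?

47.3 kN

A = 397.5 mm².
P_max = σ_allow · A = 119 · 397.5 = 47300 N = 47.3 kN.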